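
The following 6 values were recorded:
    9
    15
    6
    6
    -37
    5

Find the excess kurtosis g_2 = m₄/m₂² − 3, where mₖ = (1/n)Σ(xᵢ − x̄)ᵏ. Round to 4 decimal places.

0.9519

x̄ = 0.6667
Σ(xᵢ − x̄)² = 1769.3333 ⇒ m₂ = 294.88889
Σ(xᵢ − x̄)⁴ = 2061931.1111 ⇒ m₄ = 343655.18519
m₂² = 86959.45679
g_2 = m₄/m₂² − 3 = 3.95190 − 3 ≈ 0.9519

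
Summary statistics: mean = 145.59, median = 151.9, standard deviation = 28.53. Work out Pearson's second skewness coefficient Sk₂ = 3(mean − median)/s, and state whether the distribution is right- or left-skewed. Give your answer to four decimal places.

Sk₂ = 3(145.59 − 151.9) / 28.53 = 3 × -6.3100 / 28.53
    = -18.9300 / 28.53 ≈ -0.6635
Sk₂ < 0 ⇒ mean < median ⇒ left-skewed (negative skew).

-0.6635, left-skewed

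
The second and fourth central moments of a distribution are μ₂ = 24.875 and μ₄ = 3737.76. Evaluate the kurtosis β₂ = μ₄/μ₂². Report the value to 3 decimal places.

μ₂² = 24.875² = 618.76563
μ₄/μ₂² = 3737.76 / 618.76563 = 6.04067
β₂ ≈ 6.041

6.041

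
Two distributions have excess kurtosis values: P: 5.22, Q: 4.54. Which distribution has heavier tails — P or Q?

Higher excess kurtosis ⇒ heavier tails relative to the normal distribution.
5.22 vs 4.54: the larger is 5.22, so P has heavier tails.

P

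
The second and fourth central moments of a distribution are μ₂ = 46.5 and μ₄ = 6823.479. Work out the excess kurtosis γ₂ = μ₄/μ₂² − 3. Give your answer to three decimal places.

0.156

μ₂² = 46.5² = 2162.25000
μ₄/μ₂² = 6823.479 / 2162.25000 = 3.15573
γ₂ = 3.15573 − 3 ≈ 0.156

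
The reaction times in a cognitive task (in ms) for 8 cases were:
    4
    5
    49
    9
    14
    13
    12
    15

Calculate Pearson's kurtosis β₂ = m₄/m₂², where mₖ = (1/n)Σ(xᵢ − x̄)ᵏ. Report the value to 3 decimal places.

x̄ = 15.1250
Σ(xᵢ − x̄)² = 1426.8750 ⇒ m₂ = 178.35938
Σ(xᵢ − x̄)⁴ = 1344144.2754 ⇒ m₄ = 168018.03442
m₂² = 31812.06665
β₂ = m₄/m₂² = 168018.03442 / 31812.06665 ≈ 5.282

5.282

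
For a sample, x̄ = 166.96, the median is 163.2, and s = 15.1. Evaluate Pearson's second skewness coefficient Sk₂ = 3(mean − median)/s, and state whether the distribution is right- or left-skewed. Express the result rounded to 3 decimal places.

0.747, right-skewed

Sk₂ = 3(166.96 − 163.2) / 15.1 = 3 × 3.7600 / 15.1
    = 11.2800 / 15.1 ≈ 0.747
Sk₂ > 0 ⇒ mean > median ⇒ right-skewed (positive skew).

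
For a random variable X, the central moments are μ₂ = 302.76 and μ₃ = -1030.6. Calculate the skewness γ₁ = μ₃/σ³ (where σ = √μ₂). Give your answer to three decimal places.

σ = √μ₂ = √302.76 = 17.40000
σ³ = μ₂^(3/2) = 5268.02400
γ₁ = μ₃/σ³ = -1030.6 / 5268.02400 ≈ -0.196

-0.196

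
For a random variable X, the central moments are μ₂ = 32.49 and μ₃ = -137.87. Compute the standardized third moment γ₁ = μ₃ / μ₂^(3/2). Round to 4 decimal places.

σ = √μ₂ = √32.49 = 5.70000
σ³ = μ₂^(3/2) = 185.19300
γ₁ = μ₃/σ³ = -137.87 / 185.19300 ≈ -0.7445

-0.7445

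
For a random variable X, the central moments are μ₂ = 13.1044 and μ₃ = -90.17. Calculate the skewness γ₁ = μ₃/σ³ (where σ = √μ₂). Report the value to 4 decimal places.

σ = √μ₂ = √13.1044 = 3.62000
σ³ = μ₂^(3/2) = 47.43793
γ₁ = μ₃/σ³ = -90.17 / 47.43793 ≈ -1.9008

-1.9008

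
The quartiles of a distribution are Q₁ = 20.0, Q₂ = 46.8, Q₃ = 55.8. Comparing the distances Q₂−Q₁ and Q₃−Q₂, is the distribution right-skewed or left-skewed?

Q₂ − Q₁ = 26.8;  Q₃ − Q₂ = 9.0
Q₂ − Q₁ > Q₃ − Q₂ ⇒ the lower half is more spread out ⇒ left-skewed.

left-skewed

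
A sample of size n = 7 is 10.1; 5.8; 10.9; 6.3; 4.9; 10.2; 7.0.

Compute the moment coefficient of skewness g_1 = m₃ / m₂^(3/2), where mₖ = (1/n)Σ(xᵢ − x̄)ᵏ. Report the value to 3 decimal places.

0.126

x̄ = (10.1 + 5.8 + 10.9 + 6.3 + 4.9 + 10.2 + 7.0) / 7 = 7.8857
deviations (xᵢ − x̄): 2.2143, -2.0857, 3.0143, -1.5857, -2.9857, 2.3143, -0.8857
Σ(xᵢ − x̄)² = 35.9086 ⇒ m₂ = 35.9086/7 = 5.12980
Σ(xᵢ − x̄)³ = 10.2680 ⇒ m₃ = 10.2680/7 = 1.46685
m₂^(3/2) = 5.12980^(1.5) = 11.61850
g_1 = m₃ / m₂^(3/2) = 1.46685 / 11.61850 ≈ 0.126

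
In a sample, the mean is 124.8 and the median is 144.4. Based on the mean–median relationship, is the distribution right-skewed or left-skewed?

left-skewed

mean − median = 124.8 − 144.4 = -19.6
mean < median ⇒ the longer tail is on the left ⇒ left-skewed (negatively skewed).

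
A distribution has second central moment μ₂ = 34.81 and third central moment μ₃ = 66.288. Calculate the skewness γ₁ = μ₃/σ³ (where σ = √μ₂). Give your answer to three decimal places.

σ = √μ₂ = √34.81 = 5.90000
σ³ = μ₂^(3/2) = 205.37900
γ₁ = μ₃/σ³ = 66.288 / 205.37900 ≈ 0.323

0.323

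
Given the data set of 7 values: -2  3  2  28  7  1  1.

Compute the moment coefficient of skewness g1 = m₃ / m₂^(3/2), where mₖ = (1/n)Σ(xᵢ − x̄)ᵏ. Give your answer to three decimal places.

1.756

x̄ = (-2 + 3 + 2 + 28 + 7 + 1 + 1) / 7 = 5.7143
deviations (xᵢ − x̄): -7.7143, -2.7143, -3.7143, 22.2857, 1.2857, -4.7143, -4.7143
Σ(xᵢ − x̄)² = 623.4286 ⇒ m₂ = 623.4286/7 = 89.06122
Σ(xᵢ − x̄)³ = 10330.5306 ⇒ m₃ = 10330.5306/7 = 1475.79009
m₂^(3/2) = 89.06122^(1.5) = 840.49086
g1 = m₃ / m₂^(3/2) = 1475.79009 / 840.49086 ≈ 1.756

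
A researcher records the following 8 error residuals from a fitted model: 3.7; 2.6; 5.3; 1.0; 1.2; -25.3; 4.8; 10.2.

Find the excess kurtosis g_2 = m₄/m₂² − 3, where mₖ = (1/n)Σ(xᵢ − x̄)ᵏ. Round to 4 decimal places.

x̄ = 0.4375
Σ(xᵢ − x̄)² = 816.6188 ⇒ m₂ = 102.07734
Σ(xᵢ − x̄)⁴ = 448938.9468 ⇒ m₄ = 56117.36835
m₂² = 10419.78411
g_2 = m₄/m₂² − 3 = 5.38566 − 3 ≈ 2.3857

2.3857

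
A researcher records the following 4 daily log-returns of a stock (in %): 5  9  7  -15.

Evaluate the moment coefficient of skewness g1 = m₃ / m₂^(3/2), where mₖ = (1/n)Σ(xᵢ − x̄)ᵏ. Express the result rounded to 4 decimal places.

-1.0806

x̄ = (5 + 9 + 7 - 15) / 4 = 1.5000
deviations (xᵢ − x̄): 3.5000, 7.5000, 5.5000, -16.5000
Σ(xᵢ − x̄)² = 371.0000 ⇒ m₂ = 371.0000/4 = 92.75000
Σ(xᵢ − x̄)³ = -3861.0000 ⇒ m₃ = -3861.0000/4 = -965.25000
m₂^(3/2) = 92.75000^(1.5) = 893.24558
g1 = m₃ / m₂^(3/2) = -965.25000 / 893.24558 ≈ -1.0806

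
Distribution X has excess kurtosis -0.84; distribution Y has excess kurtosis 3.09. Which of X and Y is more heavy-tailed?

Y

Higher excess kurtosis ⇒ heavier tails relative to the normal distribution.
-0.84 vs 3.09: the larger is 3.09, so Y has heavier tails. (Y is leptokurtic — heavier-than-normal tails; the other is platykurtic.)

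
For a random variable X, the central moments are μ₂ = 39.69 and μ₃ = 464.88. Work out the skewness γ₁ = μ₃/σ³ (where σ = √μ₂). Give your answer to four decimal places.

σ = √μ₂ = √39.69 = 6.30000
σ³ = μ₂^(3/2) = 250.04700
γ₁ = μ₃/σ³ = 464.88 / 250.04700 ≈ 1.8592

1.8592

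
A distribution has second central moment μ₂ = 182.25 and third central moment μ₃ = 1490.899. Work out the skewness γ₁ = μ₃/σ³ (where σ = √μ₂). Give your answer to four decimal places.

σ = √μ₂ = √182.25 = 13.50000
σ³ = μ₂^(3/2) = 2460.37500
γ₁ = μ₃/σ³ = 1490.899 / 2460.37500 ≈ 0.6060

0.6060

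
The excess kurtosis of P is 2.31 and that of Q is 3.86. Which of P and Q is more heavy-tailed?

Q

Higher excess kurtosis ⇒ heavier tails relative to the normal distribution.
2.31 vs 3.86: the larger is 3.86, so Q has heavier tails.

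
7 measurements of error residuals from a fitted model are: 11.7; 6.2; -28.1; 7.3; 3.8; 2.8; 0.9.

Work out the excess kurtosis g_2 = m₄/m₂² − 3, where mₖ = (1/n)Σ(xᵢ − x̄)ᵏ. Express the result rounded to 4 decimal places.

x̄ = 0.6571
Σ(xᵢ − x̄)² = 1038.2971 ⇒ m₂ = 148.32816
Σ(xᵢ − x̄)⁴ = 701765.1041 ⇒ m₄ = 100252.15773
m₂² = 22001.24402
g_2 = m₄/m₂² − 3 = 4.55666 − 3 ≈ 1.5567

1.5567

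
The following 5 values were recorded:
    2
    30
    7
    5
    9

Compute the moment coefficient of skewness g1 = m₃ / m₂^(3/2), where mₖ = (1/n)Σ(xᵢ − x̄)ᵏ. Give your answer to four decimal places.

x̄ = (2 + 30 + 7 + 5 + 9) / 5 = 10.6000
deviations (xᵢ − x̄): -8.6000, 19.4000, -3.6000, -5.6000, -1.6000
Σ(xᵢ − x̄)² = 497.2000 ⇒ m₂ = 497.2000/5 = 99.44000
Σ(xᵢ − x̄)³ = 6438.9600 ⇒ m₃ = 6438.9600/5 = 1287.79200
m₂^(3/2) = 99.44000^(1.5) = 991.61177
g1 = m₃ / m₂^(3/2) = 1287.79200 / 991.61177 ≈ 1.2987

1.2987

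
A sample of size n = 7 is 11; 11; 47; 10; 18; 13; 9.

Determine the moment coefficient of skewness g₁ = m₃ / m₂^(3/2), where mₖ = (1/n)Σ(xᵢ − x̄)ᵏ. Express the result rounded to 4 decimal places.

1.8551

x̄ = (11 + 11 + 47 + 10 + 18 + 13 + 9) / 7 = 17.0000
deviations (xᵢ − x̄): -6.0000, -6.0000, 30.0000, -7.0000, 1.0000, -4.0000, -8.0000
Σ(xᵢ − x̄)² = 1102.0000 ⇒ m₂ = 1102.0000/7 = 157.42857
Σ(xᵢ − x̄)³ = 25650.0000 ⇒ m₃ = 25650.0000/7 = 3664.28571
m₂^(3/2) = 157.42857^(1.5) = 1975.26483
g₁ = m₃ / m₂^(3/2) = 3664.28571 / 1975.26483 ≈ 1.8551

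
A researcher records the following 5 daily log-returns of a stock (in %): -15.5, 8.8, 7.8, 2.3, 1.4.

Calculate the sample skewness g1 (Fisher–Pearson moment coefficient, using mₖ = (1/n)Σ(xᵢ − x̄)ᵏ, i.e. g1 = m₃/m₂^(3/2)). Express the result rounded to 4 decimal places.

x̄ = (-15.5 + 8.8 + 7.8 + 2.3 + 1.4) / 5 = 0.9600
deviations (xᵢ − x̄): -16.4600, 7.8400, 6.8400, 1.3400, 0.4400
Σ(xᵢ − x̄)² = 381.1720 ⇒ m₂ = 381.1720/5 = 76.23440
Σ(xᵢ − x̄)³ = -3655.1390 ⇒ m₃ = -3655.1390/5 = -731.02781
m₂^(3/2) = 76.23440^(1.5) = 665.62018
g1 = m₃ / m₂^(3/2) = -731.02781 / 665.62018 ≈ -1.0983

-1.0983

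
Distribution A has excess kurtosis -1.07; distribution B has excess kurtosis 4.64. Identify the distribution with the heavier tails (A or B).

B

Higher excess kurtosis ⇒ heavier tails relative to the normal distribution.
-1.07 vs 4.64: the larger is 4.64, so B has heavier tails. (B is leptokurtic — heavier-than-normal tails; the other is platykurtic.)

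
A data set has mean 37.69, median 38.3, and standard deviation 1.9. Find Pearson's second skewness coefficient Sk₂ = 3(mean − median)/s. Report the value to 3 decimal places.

-0.963

Sk₂ = 3(37.69 − 38.3) / 1.9 = 3 × -0.6100 / 1.9
    = -1.8300 / 1.9 ≈ -0.963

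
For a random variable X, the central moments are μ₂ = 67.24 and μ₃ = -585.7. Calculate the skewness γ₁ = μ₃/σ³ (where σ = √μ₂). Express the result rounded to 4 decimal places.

-1.0623

σ = √μ₂ = √67.24 = 8.20000
σ³ = μ₂^(3/2) = 551.36800
γ₁ = μ₃/σ³ = -585.7 / 551.36800 ≈ -1.0623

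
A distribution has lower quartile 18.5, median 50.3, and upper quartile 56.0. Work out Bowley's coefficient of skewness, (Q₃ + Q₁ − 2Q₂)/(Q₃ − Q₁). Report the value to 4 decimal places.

numerator: Q₃ + Q₁ − 2Q₂ = 56.0 + 18.5 − 2×50.3 = -26.1000
denominator: Q₃ − Q₁ = 56.0 − 18.5 = 37.5000
Bowley skewness = -26.1000 / 37.5000 ≈ -0.6960

-0.6960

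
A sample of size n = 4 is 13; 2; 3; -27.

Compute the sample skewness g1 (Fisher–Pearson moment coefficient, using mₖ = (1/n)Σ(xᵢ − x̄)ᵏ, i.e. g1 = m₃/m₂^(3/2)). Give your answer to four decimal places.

-0.8571

x̄ = (13 + 2 + 3 - 27) / 4 = -2.2500
deviations (xᵢ − x̄): 15.2500, 4.2500, 5.2500, -24.7500
Σ(xᵢ − x̄)² = 890.7500 ⇒ m₂ = 890.7500/4 = 222.68750
Σ(xᵢ − x̄)³ = -11392.8750 ⇒ m₃ = -11392.8750/4 = -2848.21875
m₂^(3/2) = 222.68750^(1.5) = 3323.10267
g1 = m₃ / m₂^(3/2) = -2848.21875 / 3323.10267 ≈ -0.8571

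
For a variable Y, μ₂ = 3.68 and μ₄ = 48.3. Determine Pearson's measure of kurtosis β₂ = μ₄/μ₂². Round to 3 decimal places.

3.567

μ₂² = 3.68² = 13.54240
μ₄/μ₂² = 48.3 / 13.54240 = 3.56658
β₂ ≈ 3.567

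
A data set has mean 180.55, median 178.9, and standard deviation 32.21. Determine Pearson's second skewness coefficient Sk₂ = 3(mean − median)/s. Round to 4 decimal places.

0.1537

Sk₂ = 3(180.55 − 178.9) / 32.21 = 3 × 1.6500 / 32.21
    = 4.9500 / 32.21 ≈ 0.1537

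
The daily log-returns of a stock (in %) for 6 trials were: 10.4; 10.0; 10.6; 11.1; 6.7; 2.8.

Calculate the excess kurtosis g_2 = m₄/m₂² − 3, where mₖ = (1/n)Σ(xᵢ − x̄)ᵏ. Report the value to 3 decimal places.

-0.377

x̄ = 8.6000
Σ(xᵢ − x̄)² = 52.7000 ⇒ m₂ = 8.78333
Σ(xᵢ − x̄)⁴ = 1214.0834 ⇒ m₄ = 202.34723
m₂² = 77.14694
g_2 = m₄/m₂² − 3 = 2.62288 − 3 ≈ -0.377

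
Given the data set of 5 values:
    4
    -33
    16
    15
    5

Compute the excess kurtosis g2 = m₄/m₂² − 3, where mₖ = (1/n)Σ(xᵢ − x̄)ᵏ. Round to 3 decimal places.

x̄ = 1.4000
Σ(xᵢ − x̄)² = 1601.2000 ⇒ m₂ = 320.24000
Σ(xᵢ − x̄)⁴ = 1480201.9360 ⇒ m₄ = 296040.38720
m₂² = 102553.65760
g2 = m₄/m₂² − 3 = 2.88669 − 3 ≈ -0.113

-0.113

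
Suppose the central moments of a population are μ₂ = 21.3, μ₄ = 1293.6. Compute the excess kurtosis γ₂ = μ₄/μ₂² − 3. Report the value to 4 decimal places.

μ₂² = 21.3² = 453.69000
μ₄/μ₂² = 1293.6 / 453.69000 = 2.85129
γ₂ = 2.85129 − 3 ≈ -0.1487

-0.1487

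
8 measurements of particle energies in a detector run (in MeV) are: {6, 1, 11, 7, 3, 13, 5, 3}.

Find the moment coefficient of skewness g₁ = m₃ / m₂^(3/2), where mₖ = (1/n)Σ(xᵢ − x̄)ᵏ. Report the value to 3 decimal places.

0.533

x̄ = (6 + 1 + 11 + 7 + 3 + 13 + 5 + 3) / 8 = 6.1250
deviations (xᵢ − x̄): -0.1250, -5.1250, 4.8750, 0.8750, -3.1250, 6.8750, -1.1250, -3.1250
Σ(xᵢ − x̄)² = 118.8750 ⇒ m₂ = 118.8750/8 = 14.85938
Σ(xᵢ − x̄)³ = 244.4063 ⇒ m₃ = 244.4063/8 = 30.55078
m₂^(3/2) = 14.85938^(1.5) = 57.27971
g₁ = m₃ / m₂^(3/2) = 30.55078 / 57.27971 ≈ 0.533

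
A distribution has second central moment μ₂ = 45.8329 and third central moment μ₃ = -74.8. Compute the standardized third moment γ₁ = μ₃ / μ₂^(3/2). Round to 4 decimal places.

σ = √μ₂ = √45.8329 = 6.77000
σ³ = μ₂^(3/2) = 310.28873
γ₁ = μ₃/σ³ = -74.8 / 310.28873 ≈ -0.2411

-0.2411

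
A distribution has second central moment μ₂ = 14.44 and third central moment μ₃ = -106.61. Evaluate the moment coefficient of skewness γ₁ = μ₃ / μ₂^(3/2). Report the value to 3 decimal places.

σ = √μ₂ = √14.44 = 3.80000
σ³ = μ₂^(3/2) = 54.87200
γ₁ = μ₃/σ³ = -106.61 / 54.87200 ≈ -1.943

-1.943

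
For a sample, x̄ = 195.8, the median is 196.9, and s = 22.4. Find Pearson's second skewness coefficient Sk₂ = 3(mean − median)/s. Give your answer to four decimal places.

Sk₂ = 3(195.8 − 196.9) / 22.4 = 3 × -1.1000 / 22.4
    = -3.3000 / 22.4 ≈ -0.1473

-0.1473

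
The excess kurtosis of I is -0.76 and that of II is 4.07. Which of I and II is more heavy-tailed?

Higher excess kurtosis ⇒ heavier tails relative to the normal distribution.
-0.76 vs 4.07: the larger is 4.07, so II has heavier tails. (II is leptokurtic — heavier-than-normal tails; the other is platykurtic.)

II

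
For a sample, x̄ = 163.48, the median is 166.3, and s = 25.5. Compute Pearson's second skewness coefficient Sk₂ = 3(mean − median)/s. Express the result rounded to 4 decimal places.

-0.3318

Sk₂ = 3(163.48 − 166.3) / 25.5 = 3 × -2.8200 / 25.5
    = -8.4600 / 25.5 ≈ -0.3318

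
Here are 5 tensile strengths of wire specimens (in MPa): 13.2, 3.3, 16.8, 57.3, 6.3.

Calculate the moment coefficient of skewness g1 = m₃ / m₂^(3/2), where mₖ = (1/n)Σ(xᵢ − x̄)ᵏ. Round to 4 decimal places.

1.2801

x̄ = (13.2 + 3.3 + 16.8 + 57.3 + 6.3) / 5 = 19.3800
deviations (xᵢ − x̄): -6.1800, -16.0800, -2.5800, 37.9200, -13.0800
Σ(xᵢ − x̄)² = 1912.4280 ⇒ m₂ = 1912.4280/5 = 382.48560
Σ(xᵢ − x̄)³ = 47877.4087 ⇒ m₃ = 47877.4087/5 = 9575.48174
m₂^(3/2) = 382.48560^(1.5) = 7480.36232
g1 = m₃ / m₂^(3/2) = 9575.48174 / 7480.36232 ≈ 1.2801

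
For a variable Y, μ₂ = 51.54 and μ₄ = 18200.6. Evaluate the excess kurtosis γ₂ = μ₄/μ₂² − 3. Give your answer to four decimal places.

3.8517

μ₂² = 51.54² = 2656.37160
μ₄/μ₂² = 18200.6 / 2656.37160 = 6.85168
γ₂ = 6.85168 − 3 ≈ 3.8517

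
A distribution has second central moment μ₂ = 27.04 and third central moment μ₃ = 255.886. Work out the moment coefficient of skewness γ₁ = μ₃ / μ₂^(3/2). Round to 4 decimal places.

σ = √μ₂ = √27.04 = 5.20000
σ³ = μ₂^(3/2) = 140.60800
γ₁ = μ₃/σ³ = 255.886 / 140.60800 ≈ 1.8199

1.8199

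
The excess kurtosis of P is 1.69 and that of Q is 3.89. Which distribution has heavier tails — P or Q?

Q

Higher excess kurtosis ⇒ heavier tails relative to the normal distribution.
1.69 vs 3.89: the larger is 3.89, so Q has heavier tails.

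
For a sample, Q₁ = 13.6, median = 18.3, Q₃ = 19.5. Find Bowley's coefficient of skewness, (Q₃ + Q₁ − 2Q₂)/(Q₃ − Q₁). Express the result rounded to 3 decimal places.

numerator: Q₃ + Q₁ − 2Q₂ = 19.5 + 13.6 − 2×18.3 = -3.5000
denominator: Q₃ − Q₁ = 19.5 − 13.6 = 5.9000
Bowley skewness = -3.5000 / 5.9000 ≈ -0.593

-0.593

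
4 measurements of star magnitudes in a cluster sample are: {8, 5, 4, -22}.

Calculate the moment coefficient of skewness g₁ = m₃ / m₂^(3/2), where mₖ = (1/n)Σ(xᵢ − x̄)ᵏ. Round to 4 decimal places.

-1.1024

x̄ = (8 + 5 + 4 - 22) / 4 = -1.2500
deviations (xᵢ − x̄): 9.2500, 6.2500, 5.2500, -20.7500
Σ(xᵢ − x̄)² = 582.7500 ⇒ m₂ = 582.7500/4 = 145.68750
Σ(xᵢ − x̄)³ = -7753.8750 ⇒ m₃ = -7753.8750/4 = -1938.46875
m₂^(3/2) = 145.68750^(1.5) = 1758.46382
g₁ = m₃ / m₂^(3/2) = -1938.46875 / 1758.46382 ≈ -1.1024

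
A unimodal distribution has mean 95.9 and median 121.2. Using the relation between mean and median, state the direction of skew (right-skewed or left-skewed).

left-skewed

mean − median = 95.9 − 121.2 = -25.3
mean < median ⇒ the longer tail is on the left ⇒ left-skewed (negatively skewed).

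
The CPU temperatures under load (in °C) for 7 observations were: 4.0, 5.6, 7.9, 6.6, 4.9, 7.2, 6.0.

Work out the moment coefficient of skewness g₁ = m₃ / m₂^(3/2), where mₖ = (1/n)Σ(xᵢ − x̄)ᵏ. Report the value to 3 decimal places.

-0.113

x̄ = (4.0 + 5.6 + 7.9 + 6.6 + 4.9 + 7.2 + 6.0) / 7 = 6.0286
deviations (xᵢ − x̄): -2.0286, -0.4286, 1.8714, 0.5714, -1.1286, 1.1714, -0.0286
Σ(xᵢ − x̄)² = 10.7743 ⇒ m₂ = 10.7743/7 = 1.53918
Σ(xᵢ − x̄)³ = -1.5157 ⇒ m₃ = -1.5157/7 = -0.21652
m₂^(3/2) = 1.53918^(1.5) = 1.90957
g₁ = m₃ / m₂^(3/2) = -0.21652 / 1.90957 ≈ -0.113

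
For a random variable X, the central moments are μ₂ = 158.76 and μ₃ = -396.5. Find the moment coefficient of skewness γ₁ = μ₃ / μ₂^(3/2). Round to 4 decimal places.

-0.1982

σ = √μ₂ = √158.76 = 12.60000
σ³ = μ₂^(3/2) = 2000.37600
γ₁ = μ₃/σ³ = -396.5 / 2000.37600 ≈ -0.1982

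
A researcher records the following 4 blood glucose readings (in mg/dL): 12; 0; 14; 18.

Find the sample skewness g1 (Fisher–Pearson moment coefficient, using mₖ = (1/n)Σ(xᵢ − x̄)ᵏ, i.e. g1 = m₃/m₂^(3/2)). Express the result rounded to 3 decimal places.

x̄ = (12 + 0 + 14 + 18) / 4 = 11.0000
deviations (xᵢ − x̄): 1.0000, -11.0000, 3.0000, 7.0000
Σ(xᵢ − x̄)² = 180.0000 ⇒ m₂ = 180.0000/4 = 45.00000
Σ(xᵢ − x̄)³ = -960.0000 ⇒ m₃ = -960.0000/4 = -240.00000
m₂^(3/2) = 45.00000^(1.5) = 301.86918
g1 = m₃ / m₂^(3/2) = -240.00000 / 301.86918 ≈ -0.795

-0.795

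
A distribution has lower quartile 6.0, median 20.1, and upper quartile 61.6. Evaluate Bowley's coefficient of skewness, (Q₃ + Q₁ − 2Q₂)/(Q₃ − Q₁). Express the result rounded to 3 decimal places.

numerator: Q₃ + Q₁ − 2Q₂ = 61.6 + 6.0 − 2×20.1 = 27.4000
denominator: Q₃ − Q₁ = 61.6 − 6.0 = 55.6000
Bowley skewness = 27.4000 / 55.6000 ≈ 0.493

0.493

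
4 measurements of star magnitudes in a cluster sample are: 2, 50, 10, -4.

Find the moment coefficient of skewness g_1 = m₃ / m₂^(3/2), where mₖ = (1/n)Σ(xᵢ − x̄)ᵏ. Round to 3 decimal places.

x̄ = (2 + 50 + 10 - 4) / 4 = 14.5000
deviations (xᵢ − x̄): -12.5000, 35.5000, -4.5000, -18.5000
Σ(xᵢ − x̄)² = 1779.0000 ⇒ m₂ = 1779.0000/4 = 444.75000
Σ(xᵢ − x̄)³ = 36363.0000 ⇒ m₃ = 36363.0000/4 = 9090.75000
m₂^(3/2) = 444.75000^(1.5) = 9379.37576
g_1 = m₃ / m₂^(3/2) = 9090.75000 / 9379.37576 ≈ 0.969

0.969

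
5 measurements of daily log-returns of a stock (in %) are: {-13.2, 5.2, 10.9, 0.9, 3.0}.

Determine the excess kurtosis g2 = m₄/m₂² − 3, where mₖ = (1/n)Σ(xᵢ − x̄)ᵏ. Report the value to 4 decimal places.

x̄ = 1.3600
Σ(xᵢ − x̄)² = 320.6520 ⇒ m₂ = 64.13040
Σ(xᵢ − x̄)⁴ = 53449.1092 ⇒ m₄ = 10689.82184
m₂² = 4112.70820
g2 = m₄/m₂² − 3 = 2.59922 − 3 ≈ -0.4008

-0.4008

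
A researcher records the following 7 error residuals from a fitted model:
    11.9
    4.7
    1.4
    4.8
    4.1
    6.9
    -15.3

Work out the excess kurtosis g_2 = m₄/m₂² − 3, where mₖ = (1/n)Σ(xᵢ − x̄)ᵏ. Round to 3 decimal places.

x̄ = 2.6429
Σ(xᵢ − x̄)² = 438.3171 ⇒ m₂ = 62.61673
Σ(xᵢ − x̄)⁴ = 111367.7947 ⇒ m₄ = 15909.68496
m₂² = 3920.85546
g_2 = m₄/m₂² − 3 = 4.05771 − 3 ≈ 1.058

1.058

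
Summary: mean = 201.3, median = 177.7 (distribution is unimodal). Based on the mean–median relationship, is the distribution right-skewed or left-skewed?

right-skewed

mean − median = 201.3 − 177.7 = 23.6
mean > median ⇒ the longer tail is on the right ⇒ right-skewed (positively skewed).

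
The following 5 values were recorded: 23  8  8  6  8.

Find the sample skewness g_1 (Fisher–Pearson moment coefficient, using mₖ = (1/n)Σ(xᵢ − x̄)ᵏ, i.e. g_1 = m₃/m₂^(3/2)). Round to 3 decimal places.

1.440

x̄ = (23 + 8 + 8 + 6 + 8) / 5 = 10.6000
deviations (xᵢ − x̄): 12.4000, -2.6000, -2.6000, -4.6000, -2.6000
Σ(xᵢ − x̄)² = 195.2000 ⇒ m₂ = 195.2000/5 = 39.04000
Σ(xᵢ − x̄)³ = 1756.5600 ⇒ m₃ = 1756.5600/5 = 351.31200
m₂^(3/2) = 39.04000^(1.5) = 243.92972
g_1 = m₃ / m₂^(3/2) = 351.31200 / 243.92972 ≈ 1.440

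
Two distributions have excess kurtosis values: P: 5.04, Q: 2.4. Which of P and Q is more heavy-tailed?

P

Higher excess kurtosis ⇒ heavier tails relative to the normal distribution.
5.04 vs 2.4: the larger is 5.04, so P has heavier tails.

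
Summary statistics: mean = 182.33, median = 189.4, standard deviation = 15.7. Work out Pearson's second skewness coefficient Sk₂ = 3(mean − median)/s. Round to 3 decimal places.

-1.351

Sk₂ = 3(182.33 − 189.4) / 15.7 = 3 × -7.0700 / 15.7
    = -21.2100 / 15.7 ≈ -1.351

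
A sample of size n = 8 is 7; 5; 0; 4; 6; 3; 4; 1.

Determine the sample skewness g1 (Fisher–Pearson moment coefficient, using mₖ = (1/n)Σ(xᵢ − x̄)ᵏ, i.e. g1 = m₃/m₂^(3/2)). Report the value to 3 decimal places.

-0.299

x̄ = (7 + 5 + 0 + 4 + 6 + 3 + 4 + 1) / 8 = 3.7500
deviations (xᵢ − x̄): 3.2500, 1.2500, -3.7500, 0.2500, 2.2500, -0.7500, 0.2500, -2.7500
Σ(xᵢ − x̄)² = 39.5000 ⇒ m₂ = 39.5000/8 = 4.93750
Σ(xᵢ − x̄)³ = -26.2500 ⇒ m₃ = -26.2500/8 = -3.28125
m₂^(3/2) = 4.93750^(1.5) = 10.97136
g1 = m₃ / m₂^(3/2) = -3.28125 / 10.97136 ≈ -0.299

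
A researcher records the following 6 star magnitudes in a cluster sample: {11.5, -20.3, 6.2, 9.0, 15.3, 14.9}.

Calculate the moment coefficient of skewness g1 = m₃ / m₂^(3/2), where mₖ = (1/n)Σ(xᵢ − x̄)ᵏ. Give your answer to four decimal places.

-1.5289

x̄ = (11.5 - 20.3 + 6.2 + 9.0 + 15.3 + 14.9) / 6 = 6.1000
deviations (xᵢ − x̄): 5.4000, -26.4000, 0.1000, 2.9000, 9.2000, 8.8000
Σ(xᵢ − x̄)² = 896.6200 ⇒ m₂ = 896.6200/6 = 149.43667
Σ(xᵢ − x̄)³ = -16757.7300 ⇒ m₃ = -16757.7300/6 = -2792.95500
m₂^(3/2) = 149.43667^(1.5) = 1826.77794
g1 = m₃ / m₂^(3/2) = -2792.95500 / 1826.77794 ≈ -1.5289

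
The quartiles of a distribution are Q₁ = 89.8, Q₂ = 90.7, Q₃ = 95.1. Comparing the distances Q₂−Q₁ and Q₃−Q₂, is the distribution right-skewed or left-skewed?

Q₂ − Q₁ = 0.9;  Q₃ − Q₂ = 4.4
Q₃ − Q₂ > Q₂ − Q₁ ⇒ the upper half is more spread out ⇒ right-skewed.

right-skewed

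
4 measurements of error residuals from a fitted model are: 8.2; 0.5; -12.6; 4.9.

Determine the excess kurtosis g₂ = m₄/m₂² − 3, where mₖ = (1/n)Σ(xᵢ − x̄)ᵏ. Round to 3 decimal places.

-0.970

x̄ = 0.2500
Σ(xᵢ − x̄)² = 250.0100 ⇒ m₂ = 62.50250
Σ(xᵢ − x̄)⁴ = 31727.5324 ⇒ m₄ = 7931.88311
m₂² = 3906.56251
g₂ = m₄/m₂² − 3 = 2.03040 − 3 ≈ -0.970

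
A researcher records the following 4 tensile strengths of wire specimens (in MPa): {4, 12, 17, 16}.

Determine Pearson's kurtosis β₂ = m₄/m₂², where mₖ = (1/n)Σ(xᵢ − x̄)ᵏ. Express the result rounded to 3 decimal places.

x̄ = 12.2500
Σ(xᵢ − x̄)² = 104.7500 ⇒ m₂ = 26.18750
Σ(xᵢ − x̄)⁴ = 5339.3281 ⇒ m₄ = 1334.83203
m₂² = 685.78516
β₂ = m₄/m₂² = 1334.83203 / 685.78516 ≈ 1.946

1.946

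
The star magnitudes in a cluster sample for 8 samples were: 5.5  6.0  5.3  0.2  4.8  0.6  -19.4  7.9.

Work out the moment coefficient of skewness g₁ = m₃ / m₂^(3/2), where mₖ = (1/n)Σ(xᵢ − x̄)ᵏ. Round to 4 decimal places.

x̄ = (5.5 + 6.0 + 5.3 + 0.2 + 4.8 + 0.6 - 19.4 + 7.9) / 8 = 1.3625
deviations (xᵢ − x̄): 4.1375, 4.6375, 3.9375, -1.1625, 3.4375, -0.7625, -20.7625, 6.5375
Σ(xᵢ − x̄)² = 541.6988 ⇒ m₂ = 541.6988/8 = 67.71234
Σ(xᵢ − x̄)³ = -8400.7055 ⇒ m₃ = -8400.7055/8 = -1050.08818
m₂^(3/2) = 67.71234^(1.5) = 557.18802
g₁ = m₃ / m₂^(3/2) = -1050.08818 / 557.18802 ≈ -1.8846

-1.8846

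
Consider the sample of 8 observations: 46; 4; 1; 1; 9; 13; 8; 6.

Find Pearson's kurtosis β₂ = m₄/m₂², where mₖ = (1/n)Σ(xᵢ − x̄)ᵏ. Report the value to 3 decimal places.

5.304

x̄ = 11.0000
Σ(xᵢ − x̄)² = 1516.0000 ⇒ m₂ = 189.50000
Σ(xᵢ − x̄)⁴ = 1523764.0000 ⇒ m₄ = 190470.50000
m₂² = 35910.25000
β₂ = m₄/m₂² = 190470.50000 / 35910.25000 ≈ 5.304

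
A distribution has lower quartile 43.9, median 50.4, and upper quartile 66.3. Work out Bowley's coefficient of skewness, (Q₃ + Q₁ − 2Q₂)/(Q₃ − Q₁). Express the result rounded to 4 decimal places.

numerator: Q₃ + Q₁ − 2Q₂ = 66.3 + 43.9 − 2×50.4 = 9.4000
denominator: Q₃ − Q₁ = 66.3 − 43.9 = 22.4000
Bowley skewness = 9.4000 / 22.4000 ≈ 0.4196

0.4196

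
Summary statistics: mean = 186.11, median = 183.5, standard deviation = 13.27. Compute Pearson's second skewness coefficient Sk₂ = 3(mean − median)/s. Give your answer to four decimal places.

Sk₂ = 3(186.11 − 183.5) / 13.27 = 3 × 2.6100 / 13.27
    = 7.8300 / 13.27 ≈ 0.5901

0.5901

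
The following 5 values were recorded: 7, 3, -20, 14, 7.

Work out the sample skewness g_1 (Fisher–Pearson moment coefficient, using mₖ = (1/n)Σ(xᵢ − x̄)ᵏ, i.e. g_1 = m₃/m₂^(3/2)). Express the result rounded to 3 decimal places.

-1.148

x̄ = (7 + 3 - 20 + 14 + 7) / 5 = 2.2000
deviations (xᵢ − x̄): 4.8000, 0.8000, -22.2000, 11.8000, 4.8000
Σ(xᵢ − x̄)² = 678.8000 ⇒ m₂ = 678.8000/5 = 135.76000
Σ(xᵢ − x̄)³ = -9076.3200 ⇒ m₃ = -9076.3200/5 = -1815.26400
m₂^(3/2) = 135.76000^(1.5) = 1581.82248
g_1 = m₃ / m₂^(3/2) = -1815.26400 / 1581.82248 ≈ -1.148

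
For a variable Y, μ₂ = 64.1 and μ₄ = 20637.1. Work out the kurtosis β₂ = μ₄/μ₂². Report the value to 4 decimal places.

μ₂² = 64.1² = 4108.81000
μ₄/μ₂² = 20637.1 / 4108.81000 = 5.02265
β₂ ≈ 5.0226

5.0226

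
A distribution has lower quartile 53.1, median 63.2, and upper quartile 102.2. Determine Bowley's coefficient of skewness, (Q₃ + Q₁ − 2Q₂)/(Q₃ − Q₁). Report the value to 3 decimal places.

numerator: Q₃ + Q₁ − 2Q₂ = 102.2 + 53.1 − 2×63.2 = 28.9000
denominator: Q₃ − Q₁ = 102.2 − 53.1 = 49.1000
Bowley skewness = 28.9000 / 49.1000 ≈ 0.589

0.589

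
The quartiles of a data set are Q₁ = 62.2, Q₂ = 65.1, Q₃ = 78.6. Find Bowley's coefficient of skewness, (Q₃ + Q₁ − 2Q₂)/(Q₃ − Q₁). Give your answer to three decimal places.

numerator: Q₃ + Q₁ − 2Q₂ = 78.6 + 62.2 − 2×65.1 = 10.6000
denominator: Q₃ − Q₁ = 78.6 − 62.2 = 16.4000
Bowley skewness = 10.6000 / 16.4000 ≈ 0.646

0.646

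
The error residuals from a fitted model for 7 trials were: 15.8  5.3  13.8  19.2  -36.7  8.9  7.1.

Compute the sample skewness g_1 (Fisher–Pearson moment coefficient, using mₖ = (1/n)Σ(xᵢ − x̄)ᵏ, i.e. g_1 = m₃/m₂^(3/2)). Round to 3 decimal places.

-1.751

x̄ = (15.8 + 5.3 + 13.8 + 19.2 - 36.7 + 8.9 + 7.1) / 7 = 4.7714
deviations (xᵢ − x̄): 11.0286, 0.5286, 9.0286, 14.4286, -41.4714, 4.1286, 2.3286
Σ(xᵢ − x̄)² = 2153.9543 ⇒ m₂ = 2153.9543/7 = 307.70776
Σ(xᵢ − x̄)³ = -66161.5532 ⇒ m₃ = -66161.5532/7 = -9451.65045
m₂^(3/2) = 307.70776^(1.5) = 5397.68657
g_1 = m₃ / m₂^(3/2) = -9451.65045 / 5397.68657 ≈ -1.751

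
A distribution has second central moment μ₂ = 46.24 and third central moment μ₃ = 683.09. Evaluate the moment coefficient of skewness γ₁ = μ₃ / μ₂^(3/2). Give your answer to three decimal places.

2.172

σ = √μ₂ = √46.24 = 6.80000
σ³ = μ₂^(3/2) = 314.43200
γ₁ = μ₃/σ³ = 683.09 / 314.43200 ≈ 2.172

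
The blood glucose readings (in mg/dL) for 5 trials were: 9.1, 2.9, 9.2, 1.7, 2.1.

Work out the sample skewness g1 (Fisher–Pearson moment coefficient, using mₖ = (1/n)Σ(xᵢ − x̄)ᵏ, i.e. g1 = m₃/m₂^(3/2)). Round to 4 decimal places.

0.3701

x̄ = (9.1 + 2.9 + 9.2 + 1.7 + 2.1) / 5 = 5.0000
deviations (xᵢ − x̄): 4.1000, -2.1000, 4.2000, -3.3000, -2.9000
Σ(xᵢ − x̄)² = 58.1600 ⇒ m₂ = 58.1600/5 = 11.63200
Σ(xᵢ − x̄)³ = 73.4220 ⇒ m₃ = 73.4220/5 = 14.68440
m₂^(3/2) = 11.63200^(1.5) = 39.67177
g1 = m₃ / m₂^(3/2) = 14.68440 / 39.67177 ≈ 0.3701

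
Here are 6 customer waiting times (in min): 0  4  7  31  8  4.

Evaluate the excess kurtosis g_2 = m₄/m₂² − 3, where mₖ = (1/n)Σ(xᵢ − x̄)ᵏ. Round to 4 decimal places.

0.7786

x̄ = 9.0000
Σ(xᵢ − x̄)² = 620.0000 ⇒ m₂ = 103.33333
Σ(xᵢ − x̄)⁴ = 242084.0000 ⇒ m₄ = 40347.33333
m₂² = 10677.77778
g_2 = m₄/m₂² − 3 = 3.77863 − 3 ≈ 0.7786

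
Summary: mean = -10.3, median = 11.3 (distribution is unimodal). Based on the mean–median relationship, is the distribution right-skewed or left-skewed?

mean − median = -10.3 − 11.3 = -21.6
mean < median ⇒ the longer tail is on the left ⇒ left-skewed (negatively skewed).

left-skewed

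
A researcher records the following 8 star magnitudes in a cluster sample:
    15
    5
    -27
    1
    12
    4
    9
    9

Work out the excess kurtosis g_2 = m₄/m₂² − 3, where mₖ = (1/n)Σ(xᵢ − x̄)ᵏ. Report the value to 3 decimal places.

x̄ = 3.5000
Σ(xᵢ − x̄)² = 1204.0000 ⇒ m₂ = 150.50000
Σ(xᵢ − x̄)⁴ = 889949.5000 ⇒ m₄ = 111243.68750
m₂² = 22650.25000
g_2 = m₄/m₂² − 3 = 4.91137 − 3 ≈ 1.911

1.911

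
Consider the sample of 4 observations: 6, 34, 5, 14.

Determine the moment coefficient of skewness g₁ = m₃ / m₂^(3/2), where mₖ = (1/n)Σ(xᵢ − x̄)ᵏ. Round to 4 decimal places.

0.8757

x̄ = (6 + 34 + 5 + 14) / 4 = 14.7500
deviations (xᵢ − x̄): -8.7500, 19.2500, -9.7500, -0.7500
Σ(xᵢ − x̄)² = 542.7500 ⇒ m₂ = 542.7500/4 = 135.68750
Σ(xᵢ − x̄)³ = 5536.1250 ⇒ m₃ = 5536.1250/4 = 1384.03125
m₂^(3/2) = 135.68750^(1.5) = 1580.55554
g₁ = m₃ / m₂^(3/2) = 1384.03125 / 1580.55554 ≈ 0.8757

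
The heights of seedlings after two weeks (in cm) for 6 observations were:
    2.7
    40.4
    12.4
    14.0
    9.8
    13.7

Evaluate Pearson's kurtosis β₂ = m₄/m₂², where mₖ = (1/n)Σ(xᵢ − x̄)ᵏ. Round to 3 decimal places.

3.580

x̄ = 15.5000
Σ(xᵢ − x̄)² = 831.4400 ⇒ m₂ = 138.57333
Σ(xᵢ − x̄)⁴ = 412419.4580 ⇒ m₄ = 68736.57633
m₂² = 19202.56871
β₂ = m₄/m₂² = 68736.57633 / 19202.56871 ≈ 3.580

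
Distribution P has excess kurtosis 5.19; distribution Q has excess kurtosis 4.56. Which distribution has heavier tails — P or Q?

P

Higher excess kurtosis ⇒ heavier tails relative to the normal distribution.
5.19 vs 4.56: the larger is 5.19, so P has heavier tails.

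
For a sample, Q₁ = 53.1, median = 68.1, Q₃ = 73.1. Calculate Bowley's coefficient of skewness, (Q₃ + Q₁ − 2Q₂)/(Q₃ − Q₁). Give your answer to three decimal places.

numerator: Q₃ + Q₁ − 2Q₂ = 73.1 + 53.1 − 2×68.1 = -10.0000
denominator: Q₃ − Q₁ = 73.1 − 53.1 = 20.0000
Bowley skewness = -10.0000 / 20.0000 ≈ -0.500

-0.500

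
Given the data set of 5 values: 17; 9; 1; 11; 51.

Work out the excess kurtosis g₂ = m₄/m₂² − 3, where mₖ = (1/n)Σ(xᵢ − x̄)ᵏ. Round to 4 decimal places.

-0.1387

x̄ = 17.8000
Σ(xᵢ − x̄)² = 1508.8000 ⇒ m₂ = 301.76000
Σ(xᵢ − x̄)⁴ = 1302727.9360 ⇒ m₄ = 260545.58720
m₂² = 91059.09760
g₂ = m₄/m₂² − 3 = 2.86128 − 3 ≈ -0.1387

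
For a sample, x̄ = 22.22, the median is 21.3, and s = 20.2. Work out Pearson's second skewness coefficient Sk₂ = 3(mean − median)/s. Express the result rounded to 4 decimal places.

0.1366

Sk₂ = 3(22.22 − 21.3) / 20.2 = 3 × 0.9200 / 20.2
    = 2.7600 / 20.2 ≈ 0.1366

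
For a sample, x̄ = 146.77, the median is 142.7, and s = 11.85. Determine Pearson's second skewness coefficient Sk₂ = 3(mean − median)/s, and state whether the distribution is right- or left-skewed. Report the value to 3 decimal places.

Sk₂ = 3(146.77 − 142.7) / 11.85 = 3 × 4.0700 / 11.85
    = 12.2100 / 11.85 ≈ 1.030
Sk₂ > 0 ⇒ mean > median ⇒ right-skewed (positive skew).

1.030, right-skewed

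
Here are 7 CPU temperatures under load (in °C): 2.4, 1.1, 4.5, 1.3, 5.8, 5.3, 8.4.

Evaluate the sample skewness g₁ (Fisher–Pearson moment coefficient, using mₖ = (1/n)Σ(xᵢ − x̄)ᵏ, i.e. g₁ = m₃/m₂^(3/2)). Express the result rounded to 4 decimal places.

0.2893

x̄ = (2.4 + 1.1 + 4.5 + 1.3 + 5.8 + 5.3 + 8.4) / 7 = 4.1143
deviations (xᵢ − x̄): -1.7143, -3.0143, 0.3857, -2.8143, 1.6857, 1.1857, 4.2857
Σ(xᵢ − x̄)² = 42.7086 ⇒ m₂ = 42.7086/7 = 6.10122
Σ(xᵢ − x̄)³ = 30.5166 ⇒ m₃ = 30.5166/7 = 4.35952
m₂^(3/2) = 6.10122^(1.5) = 15.07043
g₁ = m₃ / m₂^(3/2) = 4.35952 / 15.07043 ≈ 0.2893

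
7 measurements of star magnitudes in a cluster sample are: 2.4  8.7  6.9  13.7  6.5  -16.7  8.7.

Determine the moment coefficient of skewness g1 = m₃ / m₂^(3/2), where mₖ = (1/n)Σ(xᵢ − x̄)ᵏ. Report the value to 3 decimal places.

x̄ = (2.4 + 8.7 + 6.9 + 13.7 + 6.5 - 16.7 + 8.7) / 7 = 4.3143
deviations (xᵢ − x̄): -1.9143, 4.3857, 2.5857, 9.3857, 2.1857, -21.0143, 4.3857
Σ(xᵢ − x̄)² = 583.2886 ⇒ m₂ = 583.2886/7 = 83.32694
Σ(xᵢ − x̄)³ = -8263.6811 ⇒ m₃ = -8263.6811/7 = -1180.52587
m₂^(3/2) = 83.32694^(1.5) = 760.63821
g1 = m₃ / m₂^(3/2) = -1180.52587 / 760.63821 ≈ -1.552

-1.552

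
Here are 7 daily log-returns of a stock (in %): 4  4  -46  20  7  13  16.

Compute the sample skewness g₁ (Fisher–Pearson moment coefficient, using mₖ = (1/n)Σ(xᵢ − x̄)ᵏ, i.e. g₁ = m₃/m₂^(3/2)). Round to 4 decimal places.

-1.7219

x̄ = (4 + 4 - 46 + 20 + 7 + 13 + 16) / 7 = 2.5714
deviations (xᵢ − x̄): 1.4286, 1.4286, -48.5714, 17.4286, 4.4286, 10.4286, 13.4286
Σ(xᵢ − x̄)² = 2975.7143 ⇒ m₂ = 2975.7143/7 = 425.10204
Σ(xᵢ − x̄)³ = -105646.5306 ⇒ m₃ = -105646.5306/7 = -15092.36152
m₂^(3/2) = 425.10204^(1.5) = 8764.75508
g₁ = m₃ / m₂^(3/2) = -15092.36152 / 8764.75508 ≈ -1.7219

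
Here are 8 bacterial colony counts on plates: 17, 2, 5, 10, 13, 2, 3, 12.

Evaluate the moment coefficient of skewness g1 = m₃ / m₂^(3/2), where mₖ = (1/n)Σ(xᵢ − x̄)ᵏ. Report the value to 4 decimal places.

x̄ = (17 + 2 + 5 + 10 + 13 + 2 + 3 + 12) / 8 = 8.0000
deviations (xᵢ − x̄): 9.0000, -6.0000, -3.0000, 2.0000, 5.0000, -6.0000, -5.0000, 4.0000
Σ(xᵢ − x̄)² = 232.0000 ⇒ m₂ = 232.0000/8 = 29.00000
Σ(xᵢ − x̄)³ = 342.0000 ⇒ m₃ = 342.0000/8 = 42.75000
m₂^(3/2) = 29.00000^(1.5) = 156.16978
g1 = m₃ / m₂^(3/2) = 42.75000 / 156.16978 ≈ 0.2737

0.2737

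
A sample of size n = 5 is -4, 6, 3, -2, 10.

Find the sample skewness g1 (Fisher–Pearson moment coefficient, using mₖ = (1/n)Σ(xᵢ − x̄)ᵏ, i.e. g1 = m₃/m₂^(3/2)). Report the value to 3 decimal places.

x̄ = (-4 + 6 + 3 - 2 + 10) / 5 = 2.6000
deviations (xᵢ − x̄): -6.6000, 3.4000, 0.4000, -4.6000, 7.4000
Σ(xᵢ − x̄)² = 131.2000 ⇒ m₂ = 131.2000/5 = 26.24000
Σ(xᵢ − x̄)³ = 59.7600 ⇒ m₃ = 59.7600/5 = 11.95200
m₂^(3/2) = 26.24000^(1.5) = 134.41438
g1 = m₃ / m₂^(3/2) = 11.95200 / 134.41438 ≈ 0.089

0.089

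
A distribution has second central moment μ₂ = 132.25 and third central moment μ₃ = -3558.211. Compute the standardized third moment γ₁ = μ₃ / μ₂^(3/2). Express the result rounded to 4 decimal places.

σ = √μ₂ = √132.25 = 11.50000
σ³ = μ₂^(3/2) = 1520.87500
γ₁ = μ₃/σ³ = -3558.211 / 1520.87500 ≈ -2.3396

-2.3396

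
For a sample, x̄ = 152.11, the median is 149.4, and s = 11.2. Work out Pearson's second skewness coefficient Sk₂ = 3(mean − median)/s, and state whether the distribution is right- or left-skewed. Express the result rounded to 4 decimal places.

0.7259, right-skewed

Sk₂ = 3(152.11 − 149.4) / 11.2 = 3 × 2.7100 / 11.2
    = 8.1300 / 11.2 ≈ 0.7259
Sk₂ > 0 ⇒ mean > median ⇒ right-skewed (positive skew).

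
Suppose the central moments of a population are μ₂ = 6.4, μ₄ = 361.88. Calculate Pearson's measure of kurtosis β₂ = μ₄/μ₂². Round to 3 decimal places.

8.835

μ₂² = 6.4² = 40.96000
μ₄/μ₂² = 361.88 / 40.96000 = 8.83496
β₂ ≈ 8.835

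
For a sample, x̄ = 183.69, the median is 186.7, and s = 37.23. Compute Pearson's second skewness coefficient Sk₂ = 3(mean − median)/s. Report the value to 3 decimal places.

-0.243

Sk₂ = 3(183.69 − 186.7) / 37.23 = 3 × -3.0100 / 37.23
    = -9.0300 / 37.23 ≈ -0.243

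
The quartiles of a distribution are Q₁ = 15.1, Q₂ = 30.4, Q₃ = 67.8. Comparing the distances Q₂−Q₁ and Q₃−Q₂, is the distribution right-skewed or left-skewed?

right-skewed

Q₂ − Q₁ = 15.3;  Q₃ − Q₂ = 37.4
Q₃ − Q₂ > Q₂ − Q₁ ⇒ the upper half is more spread out ⇒ right-skewed.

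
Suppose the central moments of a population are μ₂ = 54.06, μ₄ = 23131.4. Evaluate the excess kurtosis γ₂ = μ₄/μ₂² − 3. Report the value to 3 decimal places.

4.915

μ₂² = 54.06² = 2922.48360
μ₄/μ₂² = 23131.4 / 2922.48360 = 7.91498
γ₂ = 7.91498 − 3 ≈ 4.915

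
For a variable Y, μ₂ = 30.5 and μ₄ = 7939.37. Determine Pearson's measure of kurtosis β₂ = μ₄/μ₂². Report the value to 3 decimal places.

8.535

μ₂² = 30.5² = 930.25000
μ₄/μ₂² = 7939.37 / 930.25000 = 8.53466
β₂ ≈ 8.535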